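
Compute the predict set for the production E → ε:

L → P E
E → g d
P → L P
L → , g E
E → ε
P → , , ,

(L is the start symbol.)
{ $, ',' }

PREDICT(E → ε) = (FIRST(RHS) \ {ε}) ∪ (FOLLOW(E) if ε ∈ FIRST(RHS), i.e. RHS ⇒* ε)
The right-hand side is ε (FIRST(ε) = { ε }), so the predict set is FOLLOW(E) = { $, ',' }
PREDICT(E → ε) = { $, ',' }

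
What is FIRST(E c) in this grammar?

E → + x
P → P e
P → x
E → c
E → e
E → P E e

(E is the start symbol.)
{ '+', 'c', 'e', 'x' }

FIRST sets of the non-terminals involved (from the grammar, by fixed-point iteration):
  FIRST(E) = { '+', 'c', 'e', 'x' }

To compute FIRST(E c), process the symbols left to right:
Symbol E is a non-terminal. Add FIRST(E) \ {ε} = { '+', 'c', 'e', 'x' }
E is not nullable (ε ∉ FIRST(E)), so stop here.
FIRST(E c) = { '+', 'c', 'e', 'x' }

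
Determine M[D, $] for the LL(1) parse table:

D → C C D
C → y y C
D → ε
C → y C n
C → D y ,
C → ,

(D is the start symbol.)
To find M[D, $], we find productions for D where $ is in the predict set (PREDICT(N → α) = (FIRST(α) \ {ε}) ∪ (FOLLOW(N) if α ⇒* ε)).

Relevant sets:
  FIRST(C) = { ',', 'y' }
  FOLLOW(D) = { $, 'y' }

D → C C D: PREDICT = { ',', 'y' }
D → ε: PREDICT = { $, 'y' }
  $ is in predict set, so this production goes in M[D, $]

M[D, $] = D → ε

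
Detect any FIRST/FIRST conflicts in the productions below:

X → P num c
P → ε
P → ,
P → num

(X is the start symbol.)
Productions for P:
  P → ε: FIRST = { ε }
  P → ,: FIRST = { ',' }
  P → num: FIRST = { 'num' }
X has only one production, so no FIRST/FIRST conflict is possible there.

All alternatives of each non-terminal have pairwise disjoint FIRST sets.

Answer: No FIRST/FIRST conflicts.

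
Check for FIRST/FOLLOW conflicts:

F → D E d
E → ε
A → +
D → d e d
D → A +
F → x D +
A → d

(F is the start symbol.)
No FIRST/FOLLOW conflicts.

Nullable non-terminals: E.
E has a nullable alternative but only one production, so nothing to check.

A, D, F have no nullable alternative, so no FIRST/FOLLOW check is needed there.

No FIRST/FOLLOW conflicts found.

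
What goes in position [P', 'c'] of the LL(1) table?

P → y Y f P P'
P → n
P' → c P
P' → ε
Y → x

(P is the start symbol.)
P' → c P, P' → ε

To find M[P', 'c'], we find productions for P' where 'c' is in the predict set (PREDICT(N → α) = (FIRST(α) \ {ε}) ∪ (FOLLOW(N) if α ⇒* ε)).

Relevant sets:
  FOLLOW(P') = { $, 'c' }

P' → c P: PREDICT = { 'c' }
  'c' is in predict set, so this production goes in M[P', 'c']
P' → ε: PREDICT = { $, 'c' }
  'c' is in predict set, so this production goes in M[P', 'c']

M[P', 'c'] = P' → c P, P' → ε  (a multiply-defined cell — the grammar is not LL(1))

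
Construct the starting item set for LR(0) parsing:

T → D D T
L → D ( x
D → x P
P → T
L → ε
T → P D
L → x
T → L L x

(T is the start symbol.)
First, augment the grammar with T' → T
I₀ = CLOSURE({ [T' → . T] }):
  [T' → . T] has the dot before T: add [T → . D D T], [T → . P D], [T → . L L x]
  [T → . D D T] has the dot before D: add [D → . x P]
  [T → . P D] has the dot before P: add [P → . T]
  [T → . L L x] has the dot before L: add [L → . D ( x], [L → .], [L → . x]
No further items can be added.

I₀ = { [D → . x P], [L → . D ( x], [L → . x], [L → .], [P → . T], [T → . D D T], [T → . L L x], [T → . P D], [T' → . T] }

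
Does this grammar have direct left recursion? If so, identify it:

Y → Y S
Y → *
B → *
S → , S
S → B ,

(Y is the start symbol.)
Yes, Y is left-recursive

Direct left recursion occurs when N → N α for some non-terminal N (the right-hand side begins with the left-hand side itself).

Y → Y S: LEFT RECURSIVE (starts with Y)
Y → *: starts with '*'
B → *: starts with '*'
S → , S: starts with ','
S → B ,: starts with B

The grammar has direct left recursion on: Y.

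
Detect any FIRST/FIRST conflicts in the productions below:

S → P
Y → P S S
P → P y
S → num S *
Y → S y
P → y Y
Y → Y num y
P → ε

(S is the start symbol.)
A FIRST/FIRST conflict occurs when two productions N → α and N → β for the same non-terminal have FIRST(α) ∩ FIRST(β) ≠ ∅ (with ε ∈ FIRST of a nullable right-hand side, so two nullable alternatives also conflict).

FIRST sets of the non-terminals at (or reachable through a nullable prefix from) the front of some alternative:
  FIRST(P) = { 'y', ε }
  FIRST(S) = { 'num', 'y', ε }
  FIRST(Y) = { 'num', 'y', ε }

Productions for S:
  S → P: FIRST = { 'y', ε }
  S → num S *: FIRST = { 'num' }
Productions for Y:
  Y → P S S: FIRST = { 'num', 'y', ε }
  Y → S y: FIRST = { 'num', 'y' }
  Y → Y num y: FIRST = { 'num', 'y' }
Productions for P:
  P → P y: FIRST = { 'y' }
  P → y Y: FIRST = { 'y' }
  P → ε: FIRST = { ε }

Conflict for Y: Y → P S S and Y → S y
  Overlap: { 'num', 'y' }
Conflict for Y: Y → P S S and Y → Y num y
  Overlap: { 'num', 'y' }
Conflict for Y: Y → S y and Y → Y num y
  Overlap: { 'num', 'y' }
Conflict for P: P → P y and P → y Y
  Overlap: { 'y' }

Answer: Yes. Y → P S S / Y → S y on { 'num', 'y' }; Y → P S S / Y → Y num y on { 'num', 'y' }; Y → S y / Y → Y num y on { 'num', 'y' }; P → P y / P → y Y on { 'y' }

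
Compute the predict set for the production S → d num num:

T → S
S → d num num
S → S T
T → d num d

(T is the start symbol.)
{ 'd' }

PREDICT(S → d num num) = (FIRST(RHS) \ {ε}) ∪ (FOLLOW(S) if ε ∈ FIRST(RHS), i.e. RHS ⇒* ε)
FIRST(d num num) = { 'd' }
ε ∉ FIRST(d num num), so FOLLOW(S) is not added.
PREDICT(S → d num num) = { 'd' }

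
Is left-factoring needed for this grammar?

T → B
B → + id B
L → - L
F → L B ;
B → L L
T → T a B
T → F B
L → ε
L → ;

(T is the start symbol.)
Left-factoring is needed when two productions for the same non-terminal
share a common prefix on the right-hand side.

Productions for T:
  T → B
  T → T a B
  T → F B
Productions for B:
  B → + id B
  B → L L
Productions for L:
  L → - L
  L → ε
  L → ;

No common prefixes found.

Answer: No, left-factoring is not needed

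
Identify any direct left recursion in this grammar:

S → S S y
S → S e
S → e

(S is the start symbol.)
S → S S y: LEFT RECURSIVE (starts with S)
S → S e: LEFT RECURSIVE (starts with S)
S → e: starts with e

The grammar has direct left recursion on: S.

Answer: Yes, S is left-recursive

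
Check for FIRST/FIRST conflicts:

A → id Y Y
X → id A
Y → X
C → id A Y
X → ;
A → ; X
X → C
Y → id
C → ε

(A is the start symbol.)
Yes. X → id A / X → C on { 'id' }; Y → X / Y → id on { 'id' }

A FIRST/FIRST conflict occurs when two productions N → α and N → β for the same non-terminal have FIRST(α) ∩ FIRST(β) ≠ ∅ (with ε ∈ FIRST of a nullable right-hand side, so two nullable alternatives also conflict).

FIRST sets of the non-terminals at (or reachable through a nullable prefix from) the front of some alternative:
  FIRST(C) = { 'id', ε }
  FIRST(X) = { ';', 'id', ε }

Productions for A:
  A → id Y Y: FIRST = { 'id' }
  A → ; X: FIRST = { ';' }
Productions for X:
  X → id A: FIRST = { 'id' }
  X → ;: FIRST = { ';' }
  X → C: FIRST = { 'id', ε }
Productions for Y:
  Y → X: FIRST = { ';', 'id', ε }
  Y → id: FIRST = { 'id' }
Productions for C:
  C → id A Y: FIRST = { 'id' }
  C → ε: FIRST = { ε }

Conflict for X: X → id A and X → C
  Overlap: { 'id' }
Conflict for Y: Y → X and Y → id
  Overlap: { 'id' }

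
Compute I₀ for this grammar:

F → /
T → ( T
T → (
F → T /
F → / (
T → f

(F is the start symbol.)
First, augment the grammar with F' → F
I₀ = CLOSURE({ [F' → . F] }):
  [F' → . F] has the dot before F: add [F → . /], [F → . T /], [F → . / (]
  [F → . T /] has the dot before T: add [T → . ( T], [T → . (], [T → . f]
No further items can be added.

I₀ = { [F → . / (], [F → . /], [F → . T /], [F' → . F], [T → . ( T], [T → . (], [T → . f] }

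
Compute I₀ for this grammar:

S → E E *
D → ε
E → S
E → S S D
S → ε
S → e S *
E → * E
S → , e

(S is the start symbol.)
First, augment the grammar with S' → S
I₀ = CLOSURE({ [S' → . S] }):
  [S' → . S] has the dot before S: add [S → . E E *], [S → .], [S → . e S *], [S → . , e]
  [S → . E E *] has the dot before E: add [E → . S], [E → . S S D], [E → . * E]
No further items can be added.

I₀ = { [E → . * E], [E → . S S D], [E → . S], [S → . , e], [S → . E E *], [S → . e S *], [S → .], [S' → . S] }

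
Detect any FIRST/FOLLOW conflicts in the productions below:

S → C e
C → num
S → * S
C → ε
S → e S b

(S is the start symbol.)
A FIRST/FOLLOW conflict occurs when a non-terminal N has a nullable alternative N → β (β ⇒* ε) and another alternative N → α with FIRST(α) ∩ FOLLOW(N) ≠ ∅: on such a lookahead the parser cannot decide between expanding α and letting N vanish via β.

Nullable non-terminals: C.

C: nullable alternative(s) C → ε; FOLLOW(C) = { 'e' }
  C → num: FIRST \ {ε} = { 'num' } — disjoint from FOLLOW(C)
  C → ε: FIRST \ {ε} = { } — this is the only nullable alternative, skip

S has no nullable alternative, so no FIRST/FOLLOW check is needed there.

No FIRST/FOLLOW conflicts found.

Answer: No FIRST/FOLLOW conflicts.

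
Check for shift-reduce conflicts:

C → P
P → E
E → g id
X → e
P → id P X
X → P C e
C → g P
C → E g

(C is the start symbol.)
Augment with C' → C and build the canonical LR(0) collection (I0 = CLOSURE({[C' → . C]}), then GOTO on every symbol after a dot until no new states appear). It has 18 states:
  I0: { [C → . E g], [C → . P], [C → . g P], [C' → . C], [E → . g id], [P → . E], [P → . id P X] }  — shift
  I1: { [C' → C .] }  — accept
  I2: { [C → E . g], [P → E .] }  — shift, reduce
  I3: { [C → P .] }  — reduce
  I4: { [C → g . P], [E → . g id], [E → g . id], [P → . E], [P → . id P X] }  — shift
  I5: { [E → . g id], [P → . E], [P → . id P X], [P → id . P X] }  — shift
  I6: { [P → E .] }  — reduce
  I7: { [E → . g id], [P → . E], [P → . id P X], [P → id P . X], [X → . P C e], [X → . e] }  — shift
  I8: { [E → g . id] }  — shift
  I9: { [E → g id .] }  — reduce
  I10: { [C → . E g], [C → . P], [C → . g P], [E → . g id], [P → . E], [P → . id P X], [X → P . C e] }  — shift
  I11: { [P → id P X .] }  — reduce
  I12: { [X → e .] }  — reduce
  I13: { [X → P C . e] }  — shift
  I14: { [X → P C e .] }  — reduce
  I15: { [C → g P .] }  — reduce
  I16: { [E → . g id], [E → g id .], [P → . E], [P → . id P X], [P → id . P X] }  — shift, reduce
  I17: { [C → E g .] }  — reduce

I2 contains reduce item [P → E .] and shift item [C → E . g] — shift-reduce conflict.
I16 contains reduce item [E → g id .] and shift items [E → . g id], [P → . id P X] — shift-reduce conflict.

Answer: Yes — I2: [P → E .] vs [C → E . g]; I16: [E → g id .] vs [E → . g id]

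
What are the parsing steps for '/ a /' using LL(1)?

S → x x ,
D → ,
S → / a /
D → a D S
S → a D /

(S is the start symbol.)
LL(1) parsing maintains a stack (initially the start symbol over $) and the input. At each step: if the stack top is a terminal, match it against the current input token; if it is a non-terminal N, replace it with the RHS of M[N, lookahead] (the unique production whose predict set contains the lookahead).

Stack is shown with the top on the left.

Stack    Input    Action
------------------------
S $      / a / $  output S → / a /
/ a / $  / a / $  match '/'
a / $    a / $    match 'a'
/ $      / $      match '/'
$        $        accept

The string is accepted.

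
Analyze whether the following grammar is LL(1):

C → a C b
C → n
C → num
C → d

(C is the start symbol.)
For C:
  PREDICT(C → a C b) = { 'a' }
  PREDICT(C → n) = { 'n' }
  PREDICT(C → num) = { 'num' }
  PREDICT(C → d) = { 'd' }

All predict sets are disjoint. The grammar IS LL(1).

Answer: Yes, the grammar is LL(1).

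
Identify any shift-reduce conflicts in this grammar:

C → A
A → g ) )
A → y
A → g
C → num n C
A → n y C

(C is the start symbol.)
Yes — I3: [A → g .] vs [A → g . ) )]

A shift-reduce conflict occurs when an LR(0) state has both:
  - a complete (reduce) item [A → α .] (dot at the end), and
  - a shift item [B → β . c γ] (dot before a terminal).

Augment with C' → C and build the canonical LR(0) collection (I0 = CLOSURE({[C' → . C]}), then GOTO on every symbol after a dot until no new states appear). It has 13 states:
  I0: { [A → . g ) )], [A → . g], [A → . n y C], [A → . y], [C → . A], [C → . num n C], [C' → . C] }  — shift
  I1: { [C → A .] }  — reduce
  I2: { [C' → C .] }  — accept
  I3: { [A → g . ) )], [A → g .] }  — shift, reduce
  I4: { [A → n . y C] }  — shift
  I5: { [C → num . n C] }  — shift
  I6: { [A → y .] }  — reduce
  I7: { [A → . g ) )], [A → . g], [A → . n y C], [A → . y], [C → . A], [C → . num n C], [C → num n . C] }  — shift
  I8: { [C → num n C .] }  — reduce
  I9: { [A → . g ) )], [A → . g], [A → . n y C], [A → . y], [A → n y . C], [C → . A], [C → . num n C] }  — shift
  I10: { [A → n y C .] }  — reduce
  I11: { [A → g ) . )] }  — shift
  I12: { [A → g ) ) .] }  — reduce

I3 contains reduce item [A → g .] and shift item [A → g . ) )] — shift-reduce conflict.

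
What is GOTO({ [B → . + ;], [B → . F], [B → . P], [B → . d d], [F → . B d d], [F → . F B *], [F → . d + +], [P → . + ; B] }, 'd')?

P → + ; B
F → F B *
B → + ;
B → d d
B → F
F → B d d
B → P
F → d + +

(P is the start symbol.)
{ [B → d . d], [F → d . + +] }

GOTO(I, 'd') = CLOSURE({ [A → αX.β] : [A → α.Xβ] ∈ I, X = 'd' })

Items with dot before 'd', with the dot advanced:
  [B → . d d] → [B → d . d]
  [F → . d + +] → [F → d . + +]
Closure adds nothing (no advanced item has the dot before a non-terminal).

GOTO = { [B → d . d], [F → d . + +] }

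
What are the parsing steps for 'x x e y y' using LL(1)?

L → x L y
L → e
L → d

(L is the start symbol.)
LL(1) parsing maintains a stack (initially the start symbol over $) and the input. At each step: if the stack top is a terminal, match it against the current input token; if it is a non-terminal N, replace it with the RHS of M[N, lookahead] (the unique production whose predict set contains the lookahead).

Stack is shown with the top on the left.

Stack      Input        Action
------------------------------
L $        x x e y y $  output L → x L y
x L y $    x x e y y $  match 'x'
L y $      x e y y $    output L → x L y
x L y y $  x e y y $    match 'x'
L y y $    e y y $      output L → e
e y y $    e y y $      match 'e'
y y $      y y $        match 'y'
y $        y $          match 'y'
$          $            accept

The string is accepted.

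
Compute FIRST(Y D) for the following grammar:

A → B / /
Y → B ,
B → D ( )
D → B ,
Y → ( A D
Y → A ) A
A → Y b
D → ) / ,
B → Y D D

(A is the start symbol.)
{ '(', ')' }

FIRST sets of the non-terminals involved (from the grammar, by fixed-point iteration):
  FIRST(Y) = { '(', ')' }

To compute FIRST(Y D), process the symbols left to right:
Symbol Y is a non-terminal. Add FIRST(Y) \ {ε} = { '(', ')' }
Y is not nullable (ε ∉ FIRST(Y)), so stop here.
FIRST(Y D) = { '(', ')' }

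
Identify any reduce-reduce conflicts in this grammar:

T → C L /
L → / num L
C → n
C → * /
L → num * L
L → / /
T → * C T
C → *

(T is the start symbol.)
No reduce-reduce conflicts

Augment with T' → T and build the canonical LR(0) collection (I0 = CLOSURE({[T' → . T]}), then GOTO on every symbol after a dot until no new states appear). It has 18 states:
  I0: { [C → . * /], [C → . *], [C → . n], [T → . * C T], [T → . C L /], [T' → . T] }  — shift
  I1: { [C → * . /], [C → * .], [C → . * /], [C → . *], [C → . n], [T → * . C T] }  — shift, reduce
  I2: { [L → . / /], [L → . / num L], [L → . num * L], [T → C . L /] }  — shift
  I3: { [T' → T .] }  — accept
  I4: { [C → n .] }  — reduce
  I5: { [L → / . /], [L → / . num L] }  — shift
  I6: { [T → C L . /] }  — shift
  I7: { [L → num . * L] }  — shift
  I8: { [L → . / /], [L → . / num L], [L → . num * L], [L → num * . L] }  — shift
  I9: { [L → num * L .] }  — reduce
  I10: { [T → C L / .] }  — reduce
  I11: { [L → / / .] }  — reduce
  I12: { [L → . / /], [L → . / num L], [L → . num * L], [L → / num . L] }  — shift
  I13: { [L → / num L .] }  — reduce
  I14: { [C → * . /], [C → * .] }  — shift, reduce
  I15: { [C → * / .] }  — reduce
  I16: { [C → . * /], [C → . *], [C → . n], [T → * C . T], [T → . * C T], [T → . C L /] }  — shift
  I17: { [T → * C T .] }  — reduce

No state contains more than one complete item.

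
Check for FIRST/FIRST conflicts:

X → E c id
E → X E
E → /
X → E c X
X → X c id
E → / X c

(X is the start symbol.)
FIRST sets of the non-terminals at (or reachable through a nullable prefix from) the front of some alternative:
  FIRST(E) = { '/' }
  FIRST(X) = { '/' }

Productions for X:
  X → E c id: FIRST = { '/' }
  X → E c X: FIRST = { '/' }
  X → X c id: FIRST = { '/' }
Productions for E:
  E → X E: FIRST = { '/' }
  E → /: FIRST = { '/' }
  E → / X c: FIRST = { '/' }

Conflict for X: X → E c id and X → E c X
  Overlap: { '/' }
Conflict for X: X → E c id and X → X c id
  Overlap: { '/' }
Conflict for X: X → E c X and X → X c id
  Overlap: { '/' }
Conflict for E: E → X E and E → /
  Overlap: { '/' }
Conflict for E: E → X E and E → / X c
  Overlap: { '/' }
Conflict for E: E → / and E → / X c
  Overlap: { '/' }

Answer: Yes. X → E c id / X → E c X on { '/' }; X → E c id / X → X c id on { '/' }; X → E c X / X → X c id on { '/' }; E → X E / E → '/' on { '/' }; E → X E / E → '/' X c on { '/' }; E → '/' / E → '/' X c on { '/' }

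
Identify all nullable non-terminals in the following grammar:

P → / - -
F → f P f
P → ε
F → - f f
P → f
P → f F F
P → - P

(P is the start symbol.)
{ 'P' }

A non-terminal is nullable if it can derive ε (the empty string): either it has an ε-production, or it has a production whose right-hand side consists entirely of nullable non-terminals.

ε-productions: P → ε
So P is immediately nullable.
No further non-terminal can be added: every production for the remaining non-terminals contains a terminal or a non-nullable non-terminal.
Nullable = { 'P' }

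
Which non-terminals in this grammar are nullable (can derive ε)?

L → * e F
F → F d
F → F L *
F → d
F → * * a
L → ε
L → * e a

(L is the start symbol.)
ε-productions: L → ε
So L is immediately nullable.
No further non-terminal can be added: every production for the remaining non-terminals contains a terminal or a non-nullable non-terminal.
Nullable = { 'L' }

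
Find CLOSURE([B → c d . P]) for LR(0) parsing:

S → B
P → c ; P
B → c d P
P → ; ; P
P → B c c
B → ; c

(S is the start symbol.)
To compute CLOSURE, for each item [A → α.Bβ] where B is a non-terminal, add [B → .γ] for all productions B → γ; repeat for the newly added items until nothing changes.

Start with: [B → c d . P]
  [B → c d . P] has the dot before P: add [P → . c ; P], [P → . ; ; P], [P → . B c c]
  [P → . B c c] has the dot before B: add [B → . c d P], [B → . ; c]
No further items can be added.

CLOSURE = { [B → . ; c], [B → . c d P], [B → c d . P], [P → . ; ; P], [P → . B c c], [P → . c ; P] }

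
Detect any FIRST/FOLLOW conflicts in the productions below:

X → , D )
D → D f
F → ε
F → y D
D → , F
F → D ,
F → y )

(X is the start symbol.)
Nullable non-terminals: F.
FIRST sets used below: FIRST(D) = { ',' }

F: nullable alternative(s) F → ε; FOLLOW(F) = { ')', ',', 'f' }
  F → ε: FIRST \ {ε} = { } — this is the only nullable alternative, skip
  F → y D: FIRST \ {ε} = { 'y' } — disjoint from FOLLOW(F)
  F → D ,: FIRST \ {ε} = { ',' } — overlaps FOLLOW(F) on { ',' }: CONFLICT
  F → y ): FIRST \ {ε} = { 'y' } — disjoint from FOLLOW(F)

D, X have no nullable alternative, so no FIRST/FOLLOW check is needed there.

So the grammar has 1 FIRST/FOLLOW conflict (marked CONFLICT above).

Answer: Yes. F → D ',' with FOLLOW(F) on { ',' }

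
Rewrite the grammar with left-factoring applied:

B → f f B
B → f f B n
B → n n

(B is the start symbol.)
Left-factoring transforms A → αβ₁ | αβ₂ into A → αA' and A' → β₁ | β₂
(α is the longest common prefix among the alternatives). Repeat until
no nonterminal has two alternatives with a common prefix.

Round 1: B has alternatives sharing prefix 'f f B'. Introduce B': B → f f B B'
  Add: B' → ε
  Add: B' → n

No remaining common prefixes — done.

Resulting grammar:
B → f f B B'
B' → ε
B' → n
B → n n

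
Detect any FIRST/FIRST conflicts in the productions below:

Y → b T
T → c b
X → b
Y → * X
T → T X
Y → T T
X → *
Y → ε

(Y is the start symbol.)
A FIRST/FIRST conflict occurs when two productions N → α and N → β for the same non-terminal have FIRST(α) ∩ FIRST(β) ≠ ∅ (with ε ∈ FIRST of a nullable right-hand side, so two nullable alternatives also conflict).

FIRST sets of the non-terminals at (or reachable through a nullable prefix from) the front of some alternative:
  FIRST(T) = { 'c' }

Productions for Y:
  Y → b T: FIRST = { 'b' }
  Y → * X: FIRST = { '*' }
  Y → T T: FIRST = { 'c' }
  Y → ε: FIRST = { ε }
Productions for T:
  T → c b: FIRST = { 'c' }
  T → T X: FIRST = { 'c' }
Productions for X:
  X → b: FIRST = { 'b' }
  X → *: FIRST = { '*' }

Conflict for T: T → c b and T → T X
  Overlap: { 'c' }

Answer: Yes. T → c b / T → T X on { 'c' }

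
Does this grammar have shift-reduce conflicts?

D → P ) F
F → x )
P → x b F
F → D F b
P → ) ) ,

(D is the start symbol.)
A shift-reduce conflict occurs when an LR(0) state has both:
  - a complete (reduce) item [A → α .] (dot at the end), and
  - a shift item [B → β . c γ] (dot before a terminal).

Augment with D' → D and build the canonical LR(0) collection (I0 = CLOSURE({[D' → . D]}), then GOTO on every symbol after a dot until no new states appear). It has 16 states:
  I0: { [D → . P ) F], [D' → . D], [P → . ) ) ,], [P → . x b F] }  — shift
  I1: { [P → ) . ) ,] }  — shift
  I2: { [D' → D .] }  — accept
  I3: { [D → P . ) F] }  — shift
  I4: { [P → x . b F] }  — shift
  I5: { [D → . P ) F], [F → . D F b], [F → . x )], [P → . ) ) ,], [P → . x b F], [P → x b . F] }  — shift
  I6: { [D → . P ) F], [F → . D F b], [F → . x )], [F → D . F b], [P → . ) ) ,], [P → . x b F] }  — shift
  I7: { [P → x b F .] }  — reduce
  I8: { [F → x . )], [P → x . b F] }  — shift
  I9: { [F → x ) .] }  — reduce
  I10: { [F → D F . b] }  — shift
  I11: { [F → D F b .] }  — reduce
  I12: { [D → . P ) F], [D → P ) . F], [F → . D F b], [F → . x )], [P → . ) ) ,], [P → . x b F] }  — shift
  I13: { [D → P ) F .] }  — reduce
  I14: { [P → ) ) . ,] }  — shift
  I15: { [P → ) ) , .] }  — reduce

No state contains both a complete item and a shift item.

Answer: No shift-reduce conflicts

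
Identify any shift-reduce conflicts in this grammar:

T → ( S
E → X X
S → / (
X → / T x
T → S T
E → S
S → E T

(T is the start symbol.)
Yes — I4: [E → S .] vs [S → . / (]; I13: [S → / ( .] vs [S → . / (]

Augment with T' → T and build the canonical LR(0) collection (I0 = CLOSURE({[T' → . T]}), then GOTO on every symbol after a dot until no new states appear). It has 15 states:
  I0: { [E → . S], [E → . X X], [S → . / (], [S → . E T], [T → . ( S], [T → . S T], [T' → . T], [X → . / T x] }  — shift
  I1: { [E → . S], [E → . X X], [S → . / (], [S → . E T], [T → ( . S], [X → . / T x] }  — shift
  I2: { [E → . S], [E → . X X], [S → . / (], [S → . E T], [S → / . (], [T → . ( S], [T → . S T], [X → . / T x], [X → / . T x] }  — shift
  I3: { [E → . S], [E → . X X], [S → . / (], [S → . E T], [S → E . T], [T → . ( S], [T → . S T], [X → . / T x] }  — shift
  I4: { [E → . S], [E → . X X], [E → S .], [S → . / (], [S → . E T], [T → . ( S], [T → . S T], [T → S . T], [X → . / T x] }  — shift, reduce
  I5: { [T' → T .] }  — accept
  I6: { [E → X . X], [X → . / T x] }  — shift
  I7: { [E → . S], [E → . X X], [S → . / (], [S → . E T], [T → . ( S], [T → . S T], [X → . / T x], [X → / . T x] }  — shift
  I8: { [E → X X .] }  — reduce
  I9: { [X → / T . x] }  — shift
  I10: { [X → / T x .] }  — reduce
  I11: { [T → S T .] }  — reduce
  I12: { [S → E T .] }  — reduce
  I13: { [E → . S], [E → . X X], [S → . / (], [S → . E T], [S → / ( .], [T → ( . S], [X → . / T x] }  — shift, reduce
  I14: { [E → S .], [T → ( S .] }  — 2 reduces

I4 contains reduce item [E → S .] and shift items [S → . / (], [T → . ( S], [X → . / T x] — shift-reduce conflict.
I13 contains reduce item [S → / ( .] and shift items [S → . / (], [X → . / T x] — shift-reduce conflict.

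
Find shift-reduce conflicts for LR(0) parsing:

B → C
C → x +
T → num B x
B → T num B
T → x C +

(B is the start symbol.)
No shift-reduce conflicts

Augment with B' → B and build the canonical LR(0) collection (I0 = CLOSURE({[B' → . B]}), then GOTO on every symbol after a dot until no new states appear). It has 14 states:
  I0: { [B → . C], [B → . T num B], [B' → . B], [C → . x +], [T → . num B x], [T → . x C +] }  — shift
  I1: { [B' → B .] }  — accept
  I2: { [B → C .] }  — reduce
  I3: { [B → T . num B] }  — shift
  I4: { [B → . C], [B → . T num B], [C → . x +], [T → . num B x], [T → . x C +], [T → num . B x] }  — shift
  I5: { [C → . x +], [C → x . +], [T → x . C +] }  — shift
  I6: { [C → x + .] }  — reduce
  I7: { [T → x C . +] }  — shift
  I8: { [C → x . +] }  — shift
  I9: { [T → x C + .] }  — reduce
  I10: { [T → num B . x] }  — shift
  I11: { [T → num B x .] }  — reduce
  I12: { [B → . C], [B → . T num B], [B → T num . B], [C → . x +], [T → . num B x], [T → . x C +] }  — shift
  I13: { [B → T num B .] }  — reduce

No state contains both a complete item and a shift item.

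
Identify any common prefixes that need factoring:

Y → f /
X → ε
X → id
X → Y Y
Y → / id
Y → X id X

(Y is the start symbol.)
No, left-factoring is not needed

Left-factoring is needed when two productions for the same non-terminal
share a common prefix on the right-hand side.

Productions for Y:
  Y → f /
  Y → / id
  Y → X id X
Productions for X:
  X → ε
  X → id
  X → Y Y

No common prefixes found.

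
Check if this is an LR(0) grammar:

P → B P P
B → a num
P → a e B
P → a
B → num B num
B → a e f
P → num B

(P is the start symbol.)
No. Shift-reduce conflict between [P → a .] and [B → a . e f]

Augment with P' → P and build the canonical LR(0) collection (I0 = CLOSURE({[P' → . P]}), then GOTO on every symbol after a dot until no new states appear). It has 17 states:
  I0: { [B → . a e f], [B → . a num], [B → . num B num], [P → . B P P], [P → . a e B], [P → . a], [P → . num B], [P' → . P] }  — shift
  I1: { [B → . a e f], [B → . a num], [B → . num B num], [P → . B P P], [P → . a e B], [P → . a], [P → . num B], [P → B . P P] }  — shift
  I2: { [P' → P .] }  — accept
  I3: { [B → a . e f], [B → a . num], [P → a . e B], [P → a .] }  — shift, reduce
  I4: { [B → . a e f], [B → . a num], [B → . num B num], [B → num . B num], [P → num . B] }  — shift
  I5: { [B → num B . num], [P → num B .] }  — shift, reduce
  I6: { [B → a . e f], [B → a . num] }  — shift
  I7: { [B → . a e f], [B → . a num], [B → . num B num], [B → num . B num] }  — shift
  I8: { [B → num B . num] }  — shift
  I9: { [B → num B num .] }  — reduce
  I10: { [B → a e . f] }  — shift
  I11: { [B → a num .] }  — reduce
  I12: { [B → a e f .] }  — reduce
  I13: { [B → . a e f], [B → . a num], [B → . num B num], [B → a e . f], [P → a e . B] }  — shift
  I14: { [P → a e B .] }  — reduce
  I15: { [B → . a e f], [B → . a num], [B → . num B num], [P → . B P P], [P → . a e B], [P → . a], [P → . num B], [P → B P . P] }  — shift
  I16: { [P → B P P .] }  — reduce

Conflict in state I3:
  Shift-reduce conflict between [P → a .] and [B → a . e f]
So the grammar is NOT LR(0).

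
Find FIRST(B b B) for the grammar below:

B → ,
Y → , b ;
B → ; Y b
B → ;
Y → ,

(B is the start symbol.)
FIRST sets of the non-terminals involved (from the grammar, by fixed-point iteration):
  FIRST(B) = { ',', ';' }

To compute FIRST(B b B), process the symbols left to right:
Symbol B is a non-terminal. Add FIRST(B) \ {ε} = { ',', ';' }
B is not nullable (ε ∉ FIRST(B)), so stop here.
FIRST(B b B) = { ',', ';' }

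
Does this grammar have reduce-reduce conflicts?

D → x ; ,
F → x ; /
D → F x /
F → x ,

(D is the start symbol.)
No reduce-reduce conflicts

A reduce-reduce conflict occurs when an LR(0) state has two complete items [A → α .] and [B → β .] — both call for a reduction, and with no lookahead the parser cannot choose between them.

Augment with D' → D and build the canonical LR(0) collection (I0 = CLOSURE({[D' → . D]}), then GOTO on every symbol after a dot until no new states appear). It has 10 states:
  I0: { [D → . F x /], [D → . x ; ,], [D' → . D], [F → . x ,], [F → . x ; /] }  — shift
  I1: { [D' → D .] }  — accept
  I2: { [D → F . x /] }  — shift
  I3: { [D → x . ; ,], [F → x . ,], [F → x . ; /] }  — shift
  I4: { [F → x , .] }  — reduce
  I5: { [D → x ; . ,], [F → x ; . /] }  — shift
  I6: { [D → x ; , .] }  — reduce
  I7: { [F → x ; / .] }  — reduce
  I8: { [D → F x . /] }  — shift
  I9: { [D → F x / .] }  — reduce

No state contains more than one complete item.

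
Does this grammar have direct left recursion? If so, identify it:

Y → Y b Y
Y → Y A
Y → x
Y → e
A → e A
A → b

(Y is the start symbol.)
Direct left recursion occurs when N → N α for some non-terminal N (the right-hand side begins with the left-hand side itself).

Y → Y b Y: LEFT RECURSIVE (starts with Y)
Y → Y A: LEFT RECURSIVE (starts with Y)
Y → x: starts with x
Y → e: starts with e
A → e A: starts with e
A → b: starts with b

The grammar has direct left recursion on: Y.

Answer: Yes, Y is left-recursive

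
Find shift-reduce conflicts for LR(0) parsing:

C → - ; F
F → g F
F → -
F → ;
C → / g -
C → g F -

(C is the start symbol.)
Augment with C' → C and build the canonical LR(0) collection (I0 = CLOSURE({[C' → . C]}), then GOTO on every symbol after a dot until no new states appear). It has 15 states:
  I0: { [C → . - ; F], [C → . / g -], [C → . g F -], [C' → . C] }  — shift
  I1: { [C → - . ; F] }  — shift
  I2: { [C → / . g -] }  — shift
  I3: { [C' → C .] }  — accept
  I4: { [C → g . F -], [F → . -], [F → . ;], [F → . g F] }  — shift
  I5: { [F → - .] }  — reduce
  I6: { [F → ; .] }  — reduce
  I7: { [C → g F . -] }  — shift
  I8: { [F → . -], [F → . ;], [F → . g F], [F → g . F] }  — shift
  I9: { [F → g F .] }  — reduce
  I10: { [C → g F - .] }  — reduce
  I11: { [C → / g . -] }  — shift
  I12: { [C → / g - .] }  — reduce
  I13: { [C → - ; . F], [F → . -], [F → . ;], [F → . g F] }  — shift
  I14: { [C → - ; F .] }  — reduce

No state contains both a complete item and a shift item.

Answer: No shift-reduce conflicts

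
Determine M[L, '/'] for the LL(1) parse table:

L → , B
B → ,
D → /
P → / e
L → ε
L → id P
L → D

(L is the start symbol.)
To find M[L, '/'], we find productions for L where '/' is in the predict set (PREDICT(N → α) = (FIRST(α) \ {ε}) ∪ (FOLLOW(N) if α ⇒* ε)).

Relevant sets:
  FIRST(D) = { '/' }
  FOLLOW(L) = { $ }

L → , B: PREDICT = { ',' }
L → ε: PREDICT = { $ }
L → id P: PREDICT = { 'id' }
L → D: PREDICT = { '/' }
  '/' is in predict set, so this production goes in M[L, '/']

M[L, '/'] = L → D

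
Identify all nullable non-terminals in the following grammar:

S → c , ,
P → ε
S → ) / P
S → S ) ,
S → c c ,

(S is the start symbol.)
A non-terminal is nullable if it can derive ε (the empty string): either it has an ε-production, or it has a production whose right-hand side consists entirely of nullable non-terminals.

ε-productions: P → ε
So P is immediately nullable.
No further non-terminal can be added: every production for the remaining non-terminals contains a terminal or a non-nullable non-terminal.
Nullable = { 'P' }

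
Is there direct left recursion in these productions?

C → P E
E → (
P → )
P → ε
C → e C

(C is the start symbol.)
C → P E: starts with P
E → (: starts with '('
P → ): starts with ')'
P → ε: starts with ε
C → e C: starts with e

No direct left recursion found.

Answer: No direct left recursion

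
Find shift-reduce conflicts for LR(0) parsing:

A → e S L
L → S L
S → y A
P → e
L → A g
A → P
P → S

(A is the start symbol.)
Yes — I4: [P → e .] vs [S → . y A]; I10: [P → S .] vs [A → . e S L]

Augment with A' → A and build the canonical LR(0) collection (I0 = CLOSURE({[A' → . A]}), then GOTO on every symbol after a dot until no new states appear). It has 13 states:
  I0: { [A → . P], [A → . e S L], [A' → . A], [P → . S], [P → . e], [S → . y A] }  — shift
  I1: { [A' → A .] }  — accept
  I2: { [A → P .] }  — reduce
  I3: { [P → S .] }  — reduce
  I4: { [A → e . S L], [P → e .], [S → . y A] }  — shift, reduce
  I5: { [A → . P], [A → . e S L], [P → . S], [P → . e], [S → . y A], [S → y . A] }  — shift
  I6: { [S → y A .] }  — reduce
  I7: { [A → . P], [A → . e S L], [A → e S . L], [L → . A g], [L → . S L], [P → . S], [P → . e], [S → . y A] }  — shift
  I8: { [L → A . g] }  — shift
  I9: { [A → e S L .] }  — reduce
  I10: { [A → . P], [A → . e S L], [L → . A g], [L → . S L], [L → S . L], [P → . S], [P → . e], [P → S .], [S → . y A] }  — shift, reduce
  I11: { [L → S L .] }  — reduce
  I12: { [L → A g .] }  — reduce

I4 contains reduce item [P → e .] and shift item [S → . y A] — shift-reduce conflict.
I10 contains reduce item [P → S .] and shift items [A → . e S L], [P → . e], [S → . y A] — shift-reduce conflict.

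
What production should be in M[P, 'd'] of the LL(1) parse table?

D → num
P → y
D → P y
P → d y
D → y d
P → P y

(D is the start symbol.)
P → d y, P → P y

To find M[P, 'd'], we find productions for P where 'd' is in the predict set (PREDICT(N → α) = (FIRST(α) \ {ε}) ∪ (FOLLOW(N) if α ⇒* ε)).

Relevant sets:
  FIRST(P) = { 'd', 'y' }

P → y: PREDICT = { 'y' }
P → d y: PREDICT = { 'd' }
  'd' is in predict set, so this production goes in M[P, 'd']
P → P y: PREDICT = { 'd', 'y' }
  'd' is in predict set, so this production goes in M[P, 'd']

M[P, 'd'] = P → d y, P → P y  (a multiply-defined cell — the grammar is not LL(1))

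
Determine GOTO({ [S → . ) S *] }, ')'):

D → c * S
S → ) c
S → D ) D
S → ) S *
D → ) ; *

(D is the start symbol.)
GOTO(I, ')') = CLOSURE({ [A → αX.β] : [A → α.Xβ] ∈ I, X = ')' })

Items with dot before ')', with the dot advanced:
  [S → . ) S *] → [S → ) . S *]
Closure of the advanced items:
  [S → ) . S *] has the dot before S: add [S → . ) c], [S → . D ) D], [S → . ) S *]
  [S → . D ) D] has the dot before D: add [D → . c * S], [D → . ) ; *]

GOTO = { [D → . ) ; *], [D → . c * S], [S → ) . S *], [S → . ) S *], [S → . ) c], [S → . D ) D] }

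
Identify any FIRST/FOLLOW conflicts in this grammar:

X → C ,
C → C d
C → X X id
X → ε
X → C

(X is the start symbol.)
Yes. X → C ',' with FOLLOW(X) on { 'id' }; X → C with FOLLOW(X) on { 'id' }

A FIRST/FOLLOW conflict occurs when a non-terminal N has a nullable alternative N → β (β ⇒* ε) and another alternative N → α with FIRST(α) ∩ FOLLOW(N) ≠ ∅: on such a lookahead the parser cannot decide between expanding α and letting N vanish via β.

Nullable non-terminals: X.
FIRST sets used below: FIRST(C) = { 'id' }

X: nullable alternative(s) X → ε; FOLLOW(X) = { $, 'id' }
  X → C ,: FIRST \ {ε} = { 'id' } — overlaps FOLLOW(X) on { 'id' }: CONFLICT
  X → ε: FIRST \ {ε} = { } — this is the only nullable alternative, skip
  X → C: FIRST \ {ε} = { 'id' } — overlaps FOLLOW(X) on { 'id' }: CONFLICT

C has no nullable alternative, so no FIRST/FOLLOW check is needed there.

So the grammar has 2 FIRST/FOLLOW conflicts (marked CONFLICT above).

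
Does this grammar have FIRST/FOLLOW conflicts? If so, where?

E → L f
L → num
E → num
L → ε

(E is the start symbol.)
No FIRST/FOLLOW conflicts.

A FIRST/FOLLOW conflict occurs when a non-terminal N has a nullable alternative N → β (β ⇒* ε) and another alternative N → α with FIRST(α) ∩ FOLLOW(N) ≠ ∅: on such a lookahead the parser cannot decide between expanding α and letting N vanish via β.

Nullable non-terminals: L.

L: nullable alternative(s) L → ε; FOLLOW(L) = { 'f' }
  L → num: FIRST \ {ε} = { 'num' } — disjoint from FOLLOW(L)
  L → ε: FIRST \ {ε} = { } — this is the only nullable alternative, skip

E has no nullable alternative, so no FIRST/FOLLOW check is needed there.

No FIRST/FOLLOW conflicts found.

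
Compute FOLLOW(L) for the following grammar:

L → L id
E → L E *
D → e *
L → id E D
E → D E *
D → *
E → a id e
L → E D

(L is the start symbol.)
L is the start symbol, so $ ∈ FOLLOW(L).
In L → L id: L is followed by id, add FIRST(id) \ {ε} = { 'id' }
In E → L E *: L is followed by E '*', add FIRST(E '*') \ {ε} = { '*', 'a', 'e', 'id' }

Taking the union: FOLLOW(L) = { $, '*', 'a', 'e', 'id' }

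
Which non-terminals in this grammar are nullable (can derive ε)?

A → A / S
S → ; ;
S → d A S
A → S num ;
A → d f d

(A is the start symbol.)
There are no ε-productions, so no non-terminal can derive ε.
No non-terminals are nullable.

Answer: None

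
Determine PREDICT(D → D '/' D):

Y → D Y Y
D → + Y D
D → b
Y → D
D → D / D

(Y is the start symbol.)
{ '+', 'b' }

PREDICT(D → D '/' D) = (FIRST(RHS) \ {ε}) ∪ (FOLLOW(D) if ε ∈ FIRST(RHS), i.e. RHS ⇒* ε)
FIRST(D) = { '+', 'b' }
FIRST(D '/' D) = { '+', 'b' }
ε ∉ FIRST(D '/' D), so FOLLOW(D) is not added.
PREDICT(D → D '/' D) = { '+', 'b' }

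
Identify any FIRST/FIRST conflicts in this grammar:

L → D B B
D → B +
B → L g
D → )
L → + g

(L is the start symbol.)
Yes. L → D B B / L → '+' g on { '+' }; D → B '+' / D → ')' on { ')' }

FIRST sets of the non-terminals at (or reachable through a nullable prefix from) the front of some alternative:
  FIRST(D) = { ')', '+' }
  FIRST(B) = { ')', '+' }

Productions for L:
  L → D B B: FIRST = { ')', '+' }
  L → + g: FIRST = { '+' }
Productions for D:
  D → B +: FIRST = { ')', '+' }
  D → ): FIRST = { ')' }
B has only one production, so no FIRST/FIRST conflict is possible there.

Conflict for L: L → D B B and L → + g
  Overlap: { '+' }
Conflict for D: D → B + and D → )
  Overlap: { ')' }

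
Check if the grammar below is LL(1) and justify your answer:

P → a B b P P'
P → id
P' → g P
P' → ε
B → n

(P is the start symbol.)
No. Predict set conflict for P': { 'g' }

A grammar is LL(1) if for each non-terminal N with multiple productions, the predict sets of those productions are pairwise disjoint, where PREDICT(N → α) = (FIRST(α) \ {ε}) ∪ (FOLLOW(N) if α ⇒* ε).

Relevant sets:
  FOLLOW(P') = { $, 'g' }

For P:
  PREDICT(P → a B b P P') = { 'a' }
  PREDICT(P → id) = { 'id' }
For P':
  PREDICT(P' → g P) = { 'g' }
  PREDICT(P' → ε) = { $, 'g' }
B has a single production, so nothing to check there.

Conflict found: Predict set conflict for P': { 'g' }
The grammar is NOT LL(1).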